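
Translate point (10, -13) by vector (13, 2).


Translation: (x+dx, y+dy) = (10+13, -13+2) = (23, -11)

(23, -11)


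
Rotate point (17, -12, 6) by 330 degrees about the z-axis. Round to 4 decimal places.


x' = 17*cos(330) - -12*sin(330) = 8.7224
y' = 17*sin(330) + -12*cos(330) = -18.8923
z' = 6

(8.7224, -18.8923, 6)


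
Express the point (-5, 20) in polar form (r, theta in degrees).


r = sqrt((-5)^2 + 20^2) = 20.6155
theta = atan2(20, -5) = 104.0362 degrees

r = 20.6155, theta = 104.0362 degrees


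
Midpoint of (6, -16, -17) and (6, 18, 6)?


Midpoint = ((6+6)/2, (-16+18)/2, (-17+6)/2) = (6, 1, -5.5)

(6, 1, -5.5)


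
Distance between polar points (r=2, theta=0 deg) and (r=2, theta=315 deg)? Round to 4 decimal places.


d = sqrt(r1^2 + r2^2 - 2*r1*r2*cos(t2-t1))
d = sqrt(2^2 + 2^2 - 2*2*2*cos(315-0)) = 1.5307

1.5307


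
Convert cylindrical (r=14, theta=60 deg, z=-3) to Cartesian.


x = 14 * cos(60) = 7
y = 14 * sin(60) = 12.1244
z = -3

(7, 12.1244, -3)


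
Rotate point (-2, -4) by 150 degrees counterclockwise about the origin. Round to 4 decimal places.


x' = -2*cos(150) - -4*sin(150) = 3.7321
y' = -2*sin(150) + -4*cos(150) = 2.4641

(3.7321, 2.4641)


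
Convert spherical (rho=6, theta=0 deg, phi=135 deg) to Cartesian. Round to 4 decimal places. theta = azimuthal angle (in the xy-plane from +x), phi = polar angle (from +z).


x = 6 * sin(135) * cos(0) = 4.2426
y = 6 * sin(135) * sin(0) = 0
z = 6 * cos(135) = -4.2426

(4.2426, 0, -4.2426)


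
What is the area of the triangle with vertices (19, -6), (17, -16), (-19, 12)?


Area = |x1(y2-y3) + x2(y3-y1) + x3(y1-y2)| / 2
= |19*(-16-12) + 17*(12--6) + -19*(-6--16)| / 2
= 208

208


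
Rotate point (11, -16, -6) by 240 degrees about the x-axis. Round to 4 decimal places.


x' = 11
y' = -16*cos(240) - -6*sin(240) = 2.8038
z' = -16*sin(240) + -6*cos(240) = 16.8564

(11, 2.8038, 16.8564)


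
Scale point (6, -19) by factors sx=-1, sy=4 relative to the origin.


Scaling: (x*sx, y*sy) = (6*-1, -19*4) = (-6, -76)

(-6, -76)


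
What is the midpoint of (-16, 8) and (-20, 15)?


Midpoint = ((-16+-20)/2, (8+15)/2) = (-18, 11.5)

(-18, 11.5)


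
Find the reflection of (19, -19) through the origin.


Reflection through origin: (x, y) -> (-x, -y)
(19, -19) -> (-19, 19)

(-19, 19)


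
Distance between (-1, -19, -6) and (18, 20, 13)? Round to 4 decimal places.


d = sqrt((18--1)^2 + (20--19)^2 + (13--6)^2) = 47.3603

47.3603


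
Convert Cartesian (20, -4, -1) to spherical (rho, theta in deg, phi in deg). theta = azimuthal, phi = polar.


rho = sqrt(20^2 + (-4)^2 + (-1)^2) = 20.4206
theta = atan2(-4, 20) = 348.6901 deg
phi = acos(-1/20.4206) = 92.8069 deg

rho = 20.4206, theta = 348.6901 deg, phi = 92.8069 deg


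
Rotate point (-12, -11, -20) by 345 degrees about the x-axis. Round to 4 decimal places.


x' = -12
y' = -11*cos(345) - -20*sin(345) = -15.8016
z' = -11*sin(345) + -20*cos(345) = -16.4715

(-12, -15.8016, -16.4715)


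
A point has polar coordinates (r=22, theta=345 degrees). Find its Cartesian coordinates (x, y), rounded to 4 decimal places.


x = 22 * cos(345) = 21.2504
y = 22 * sin(345) = -5.694

(21.2504, -5.694)


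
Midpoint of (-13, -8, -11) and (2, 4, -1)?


Midpoint = ((-13+2)/2, (-8+4)/2, (-11+-1)/2) = (-5.5, -2, -6)

(-5.5, -2, -6)


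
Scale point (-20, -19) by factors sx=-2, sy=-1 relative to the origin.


Scaling: (x*sx, y*sy) = (-20*-2, -19*-1) = (40, 19)

(40, 19)


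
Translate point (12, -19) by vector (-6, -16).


Translation: (x+dx, y+dy) = (12+-6, -19+-16) = (6, -35)

(6, -35)


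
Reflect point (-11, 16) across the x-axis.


Reflection across x-axis: (x, y) -> (x, -y)
(-11, 16) -> (-11, -16)

(-11, -16)


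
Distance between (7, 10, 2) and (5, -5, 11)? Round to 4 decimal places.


d = sqrt((5-7)^2 + (-5-10)^2 + (11-2)^2) = 17.6068

17.6068


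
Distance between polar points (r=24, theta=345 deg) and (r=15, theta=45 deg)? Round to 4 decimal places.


d = sqrt(r1^2 + r2^2 - 2*r1*r2*cos(t2-t1))
d = sqrt(24^2 + 15^2 - 2*24*15*cos(45-345)) = 21

21


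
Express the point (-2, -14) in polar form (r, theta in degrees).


r = sqrt((-2)^2 + (-14)^2) = 14.1421
theta = atan2(-14, -2) = 261.8699 degrees

r = 14.1421, theta = 261.8699 degrees


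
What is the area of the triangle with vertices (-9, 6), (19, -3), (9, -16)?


Area = |x1(y2-y3) + x2(y3-y1) + x3(y1-y2)| / 2
= |-9*(-3--16) + 19*(-16-6) + 9*(6--3)| / 2
= 227

227


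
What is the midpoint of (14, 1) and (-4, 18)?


Midpoint = ((14+-4)/2, (1+18)/2) = (5, 9.5)

(5, 9.5)


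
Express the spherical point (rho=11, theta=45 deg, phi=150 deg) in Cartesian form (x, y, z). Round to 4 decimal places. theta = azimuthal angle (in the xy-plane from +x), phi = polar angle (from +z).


x = 11 * sin(150) * cos(45) = 3.8891
y = 11 * sin(150) * sin(45) = 3.8891
z = 11 * cos(150) = -9.5263

(3.8891, 3.8891, -9.5263)


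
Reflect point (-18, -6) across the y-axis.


Reflection across y-axis: (x, y) -> (-x, y)
(-18, -6) -> (18, -6)

(18, -6)


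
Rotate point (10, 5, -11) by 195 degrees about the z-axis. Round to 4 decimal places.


x' = 10*cos(195) - 5*sin(195) = -8.3652
y' = 10*sin(195) + 5*cos(195) = -7.4178
z' = -11

(-8.3652, -7.4178, -11)


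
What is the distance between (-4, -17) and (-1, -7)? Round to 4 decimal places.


d = sqrt((-1--4)^2 + (-7--17)^2) = 10.4403

10.4403


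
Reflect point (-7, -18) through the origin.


Reflection through origin: (x, y) -> (-x, -y)
(-7, -18) -> (7, 18)

(7, 18)


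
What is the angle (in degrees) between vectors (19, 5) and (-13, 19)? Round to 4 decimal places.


dot = 19*-13 + 5*19 = -152
|u| = 19.6469, |v| = 23.0217
cos(angle) = -0.3361
angle = 109.6368 degrees

109.6368 degrees


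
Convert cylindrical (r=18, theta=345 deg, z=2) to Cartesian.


x = 18 * cos(345) = 17.3867
y = 18 * sin(345) = -4.6587
z = 2

(17.3867, -4.6587, 2)


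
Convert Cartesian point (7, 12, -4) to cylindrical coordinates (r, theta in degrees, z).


r = sqrt(7^2 + 12^2) = 13.8924
theta = atan2(12, 7) = 59.7436 deg
z = -4

r = 13.8924, theta = 59.7436 deg, z = -4


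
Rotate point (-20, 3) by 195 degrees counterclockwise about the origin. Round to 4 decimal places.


x' = -20*cos(195) - 3*sin(195) = 20.095
y' = -20*sin(195) + 3*cos(195) = 2.2786

(20.095, 2.2786)


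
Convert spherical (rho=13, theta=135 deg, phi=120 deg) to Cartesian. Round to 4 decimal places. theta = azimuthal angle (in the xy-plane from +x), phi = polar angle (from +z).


x = 13 * sin(120) * cos(135) = -7.9608
y = 13 * sin(120) * sin(135) = 7.9608
z = 13 * cos(120) = -6.5

(-7.9608, 7.9608, -6.5)


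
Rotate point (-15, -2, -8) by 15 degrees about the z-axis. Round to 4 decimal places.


x' = -15*cos(15) - -2*sin(15) = -13.9712
y' = -15*sin(15) + -2*cos(15) = -5.8141
z' = -8

(-13.9712, -5.8141, -8)


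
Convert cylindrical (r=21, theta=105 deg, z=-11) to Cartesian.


x = 21 * cos(105) = -5.4352
y = 21 * sin(105) = 20.2844
z = -11

(-5.4352, 20.2844, -11)


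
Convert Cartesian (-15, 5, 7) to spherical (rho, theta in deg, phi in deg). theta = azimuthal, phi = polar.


rho = sqrt((-15)^2 + 5^2 + 7^2) = 17.2916
theta = atan2(5, -15) = 161.5651 deg
phi = acos(7/17.2916) = 66.1201 deg

rho = 17.2916, theta = 161.5651 deg, phi = 66.1201 deg


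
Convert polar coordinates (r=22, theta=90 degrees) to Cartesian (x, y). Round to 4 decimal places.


x = 22 * cos(90) = 0
y = 22 * sin(90) = 22

(0, 22)


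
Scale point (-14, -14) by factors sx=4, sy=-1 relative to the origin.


Scaling: (x*sx, y*sy) = (-14*4, -14*-1) = (-56, 14)

(-56, 14)


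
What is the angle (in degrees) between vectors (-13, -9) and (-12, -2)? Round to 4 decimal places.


dot = -13*-12 + -9*-2 = 174
|u| = 15.8114, |v| = 12.1655
cos(angle) = 0.9046
angle = 25.2328 degrees

25.2328 degrees


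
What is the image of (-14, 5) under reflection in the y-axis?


Reflection across y-axis: (x, y) -> (-x, y)
(-14, 5) -> (14, 5)

(14, 5)


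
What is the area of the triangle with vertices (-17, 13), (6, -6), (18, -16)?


Area = |x1(y2-y3) + x2(y3-y1) + x3(y1-y2)| / 2
= |-17*(-6--16) + 6*(-16-13) + 18*(13--6)| / 2
= 1

1


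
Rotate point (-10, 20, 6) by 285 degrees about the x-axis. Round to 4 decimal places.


x' = -10
y' = 20*cos(285) - 6*sin(285) = 10.9719
z' = 20*sin(285) + 6*cos(285) = -17.7656

(-10, 10.9719, -17.7656)


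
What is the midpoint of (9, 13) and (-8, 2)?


Midpoint = ((9+-8)/2, (13+2)/2) = (0.5, 7.5)

(0.5, 7.5)


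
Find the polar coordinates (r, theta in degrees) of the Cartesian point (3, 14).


r = sqrt(3^2 + 14^2) = 14.3178
theta = atan2(14, 3) = 77.9052 degrees

r = 14.3178, theta = 77.9052 degrees


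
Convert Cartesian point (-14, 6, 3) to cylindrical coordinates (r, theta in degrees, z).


r = sqrt((-14)^2 + 6^2) = 15.2315
theta = atan2(6, -14) = 156.8014 deg
z = 3

r = 15.2315, theta = 156.8014 deg, z = 3


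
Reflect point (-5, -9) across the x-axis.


Reflection across x-axis: (x, y) -> (x, -y)
(-5, -9) -> (-5, 9)

(-5, 9)


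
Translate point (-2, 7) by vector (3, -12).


Translation: (x+dx, y+dy) = (-2+3, 7+-12) = (1, -5)

(1, -5)


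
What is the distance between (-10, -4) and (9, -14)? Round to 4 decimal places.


d = sqrt((9--10)^2 + (-14--4)^2) = 21.4709

21.4709


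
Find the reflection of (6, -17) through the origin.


Reflection through origin: (x, y) -> (-x, -y)
(6, -17) -> (-6, 17)

(-6, 17)


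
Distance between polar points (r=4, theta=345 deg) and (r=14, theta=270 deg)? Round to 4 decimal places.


d = sqrt(r1^2 + r2^2 - 2*r1*r2*cos(t2-t1))
d = sqrt(4^2 + 14^2 - 2*4*14*cos(270-345)) = 13.5282

13.5282


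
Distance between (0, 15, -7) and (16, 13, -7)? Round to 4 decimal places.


d = sqrt((16-0)^2 + (13-15)^2 + (-7--7)^2) = 16.1245

16.1245


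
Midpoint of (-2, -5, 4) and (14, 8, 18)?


Midpoint = ((-2+14)/2, (-5+8)/2, (4+18)/2) = (6, 1.5, 11)

(6, 1.5, 11)


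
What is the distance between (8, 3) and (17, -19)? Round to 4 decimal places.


d = sqrt((17-8)^2 + (-19-3)^2) = 23.7697

23.7697


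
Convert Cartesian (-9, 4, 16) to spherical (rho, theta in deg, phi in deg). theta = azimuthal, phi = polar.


rho = sqrt((-9)^2 + 4^2 + 16^2) = 18.7883
theta = atan2(4, -9) = 156.0375 deg
phi = acos(16/18.7883) = 31.6145 deg

rho = 18.7883, theta = 156.0375 deg, phi = 31.6145 deg


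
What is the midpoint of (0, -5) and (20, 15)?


Midpoint = ((0+20)/2, (-5+15)/2) = (10, 5)

(10, 5)


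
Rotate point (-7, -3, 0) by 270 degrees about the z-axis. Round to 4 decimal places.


x' = -7*cos(270) - -3*sin(270) = -3
y' = -7*sin(270) + -3*cos(270) = 7
z' = 0

(-3, 7, 0)


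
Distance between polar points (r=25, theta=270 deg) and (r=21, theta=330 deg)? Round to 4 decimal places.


d = sqrt(r1^2 + r2^2 - 2*r1*r2*cos(t2-t1))
d = sqrt(25^2 + 21^2 - 2*25*21*cos(330-270)) = 23.2594

23.2594


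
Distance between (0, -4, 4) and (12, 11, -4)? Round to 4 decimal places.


d = sqrt((12-0)^2 + (11--4)^2 + (-4-4)^2) = 20.8087

20.8087


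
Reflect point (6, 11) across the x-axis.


Reflection across x-axis: (x, y) -> (x, -y)
(6, 11) -> (6, -11)

(6, -11)


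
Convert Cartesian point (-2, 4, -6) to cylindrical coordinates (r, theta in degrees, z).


r = sqrt((-2)^2 + 4^2) = 4.4721
theta = atan2(4, -2) = 116.5651 deg
z = -6

r = 4.4721, theta = 116.5651 deg, z = -6


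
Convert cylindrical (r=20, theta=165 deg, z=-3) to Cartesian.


x = 20 * cos(165) = -19.3185
y = 20 * sin(165) = 5.1764
z = -3

(-19.3185, 5.1764, -3)


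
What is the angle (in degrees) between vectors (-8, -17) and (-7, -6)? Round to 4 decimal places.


dot = -8*-7 + -17*-6 = 158
|u| = 18.7883, |v| = 9.2195
cos(angle) = 0.9121
angle = 24.1976 degrees

24.1976 degrees


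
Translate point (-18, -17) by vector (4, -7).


Translation: (x+dx, y+dy) = (-18+4, -17+-7) = (-14, -24)

(-14, -24)


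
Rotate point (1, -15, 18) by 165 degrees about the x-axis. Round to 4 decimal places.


x' = 1
y' = -15*cos(165) - 18*sin(165) = 9.8301
z' = -15*sin(165) + 18*cos(165) = -21.269

(1, 9.8301, -21.269)


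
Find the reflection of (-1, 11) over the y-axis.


Reflection across y-axis: (x, y) -> (-x, y)
(-1, 11) -> (1, 11)

(1, 11)


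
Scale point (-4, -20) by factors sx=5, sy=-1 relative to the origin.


Scaling: (x*sx, y*sy) = (-4*5, -20*-1) = (-20, 20)

(-20, 20)


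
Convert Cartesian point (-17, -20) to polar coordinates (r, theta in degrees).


r = sqrt((-17)^2 + (-20)^2) = 26.2488
theta = atan2(-20, -17) = 229.6355 degrees

r = 26.2488, theta = 229.6355 degrees


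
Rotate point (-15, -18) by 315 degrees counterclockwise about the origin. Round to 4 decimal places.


x' = -15*cos(315) - -18*sin(315) = -23.3345
y' = -15*sin(315) + -18*cos(315) = -2.1213

(-23.3345, -2.1213)


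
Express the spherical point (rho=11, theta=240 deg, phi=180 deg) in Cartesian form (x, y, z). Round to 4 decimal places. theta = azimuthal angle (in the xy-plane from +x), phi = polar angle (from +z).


x = 11 * sin(180) * cos(240) = 0
y = 11 * sin(180) * sin(240) = 0
z = 11 * cos(180) = -11

(0, 0, -11)


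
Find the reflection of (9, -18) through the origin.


Reflection through origin: (x, y) -> (-x, -y)
(9, -18) -> (-9, 18)

(-9, 18)


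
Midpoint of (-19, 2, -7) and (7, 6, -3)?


Midpoint = ((-19+7)/2, (2+6)/2, (-7+-3)/2) = (-6, 4, -5)

(-6, 4, -5)


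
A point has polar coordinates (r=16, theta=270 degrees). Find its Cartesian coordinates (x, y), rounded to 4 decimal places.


x = 16 * cos(270) = 0
y = 16 * sin(270) = -16

(0, -16)


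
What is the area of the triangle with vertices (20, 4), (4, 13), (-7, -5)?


Area = |x1(y2-y3) + x2(y3-y1) + x3(y1-y2)| / 2
= |20*(13--5) + 4*(-5-4) + -7*(4-13)| / 2
= 193.5

193.5


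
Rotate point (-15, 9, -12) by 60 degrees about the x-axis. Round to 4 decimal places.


x' = -15
y' = 9*cos(60) - -12*sin(60) = 14.8923
z' = 9*sin(60) + -12*cos(60) = 1.7942

(-15, 14.8923, 1.7942)


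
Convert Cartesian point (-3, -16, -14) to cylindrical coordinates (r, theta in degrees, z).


r = sqrt((-3)^2 + (-16)^2) = 16.2788
theta = atan2(-16, -3) = 259.3803 deg
z = -14

r = 16.2788, theta = 259.3803 deg, z = -14


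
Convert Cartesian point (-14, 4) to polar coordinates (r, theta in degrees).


r = sqrt((-14)^2 + 4^2) = 14.5602
theta = atan2(4, -14) = 164.0546 degrees

r = 14.5602, theta = 164.0546 degrees


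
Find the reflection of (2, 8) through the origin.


Reflection through origin: (x, y) -> (-x, -y)
(2, 8) -> (-2, -8)

(-2, -8)


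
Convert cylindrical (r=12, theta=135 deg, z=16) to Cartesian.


x = 12 * cos(135) = -8.4853
y = 12 * sin(135) = 8.4853
z = 16

(-8.4853, 8.4853, 16)


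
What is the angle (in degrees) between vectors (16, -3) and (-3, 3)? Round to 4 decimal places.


dot = 16*-3 + -3*3 = -57
|u| = 16.2788, |v| = 4.2426
cos(angle) = -0.8253
angle = 145.6197 degrees

145.6197 degrees


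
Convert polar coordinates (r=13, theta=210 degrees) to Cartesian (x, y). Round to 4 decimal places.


x = 13 * cos(210) = -11.2583
y = 13 * sin(210) = -6.5

(-11.2583, -6.5)


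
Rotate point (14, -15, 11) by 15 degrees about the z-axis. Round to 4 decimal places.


x' = 14*cos(15) - -15*sin(15) = 17.4052
y' = 14*sin(15) + -15*cos(15) = -10.8654
z' = 11

(17.4052, -10.8654, 11)


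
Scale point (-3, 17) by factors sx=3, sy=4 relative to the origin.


Scaling: (x*sx, y*sy) = (-3*3, 17*4) = (-9, 68)

(-9, 68)


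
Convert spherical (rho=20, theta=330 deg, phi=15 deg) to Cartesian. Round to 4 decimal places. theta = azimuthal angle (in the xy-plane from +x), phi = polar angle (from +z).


x = 20 * sin(15) * cos(330) = 4.4829
y = 20 * sin(15) * sin(330) = -2.5882
z = 20 * cos(15) = 19.3185

(4.4829, -2.5882, 19.3185)


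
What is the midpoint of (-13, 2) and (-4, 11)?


Midpoint = ((-13+-4)/2, (2+11)/2) = (-8.5, 6.5)

(-8.5, 6.5)


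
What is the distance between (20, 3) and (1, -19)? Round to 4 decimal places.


d = sqrt((1-20)^2 + (-19-3)^2) = 29.0689

29.0689


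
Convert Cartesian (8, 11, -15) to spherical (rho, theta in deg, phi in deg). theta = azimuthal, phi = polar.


rho = sqrt(8^2 + 11^2 + (-15)^2) = 20.2485
theta = atan2(11, 8) = 53.9726 deg
phi = acos(-15/20.2485) = 137.7994 deg

rho = 20.2485, theta = 53.9726 deg, phi = 137.7994 deg


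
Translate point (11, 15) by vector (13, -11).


Translation: (x+dx, y+dy) = (11+13, 15+-11) = (24, 4)

(24, 4)


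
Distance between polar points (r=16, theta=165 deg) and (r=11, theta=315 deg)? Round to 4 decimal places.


d = sqrt(r1^2 + r2^2 - 2*r1*r2*cos(t2-t1))
d = sqrt(16^2 + 11^2 - 2*16*11*cos(315-165)) = 26.1121

26.1121


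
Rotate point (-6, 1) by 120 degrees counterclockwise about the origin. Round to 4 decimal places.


x' = -6*cos(120) - 1*sin(120) = 2.134
y' = -6*sin(120) + 1*cos(120) = -5.6962

(2.134, -5.6962)


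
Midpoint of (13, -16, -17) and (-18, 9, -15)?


Midpoint = ((13+-18)/2, (-16+9)/2, (-17+-15)/2) = (-2.5, -3.5, -16)

(-2.5, -3.5, -16)


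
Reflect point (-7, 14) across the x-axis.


Reflection across x-axis: (x, y) -> (x, -y)
(-7, 14) -> (-7, -14)

(-7, -14)


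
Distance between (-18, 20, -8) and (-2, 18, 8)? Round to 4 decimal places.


d = sqrt((-2--18)^2 + (18-20)^2 + (8--8)^2) = 22.7156

22.7156


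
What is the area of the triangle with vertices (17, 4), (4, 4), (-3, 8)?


Area = |x1(y2-y3) + x2(y3-y1) + x3(y1-y2)| / 2
= |17*(4-8) + 4*(8-4) + -3*(4-4)| / 2
= 26

26


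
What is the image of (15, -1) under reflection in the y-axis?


Reflection across y-axis: (x, y) -> (-x, y)
(15, -1) -> (-15, -1)

(-15, -1)


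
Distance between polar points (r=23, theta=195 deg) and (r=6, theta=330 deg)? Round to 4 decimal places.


d = sqrt(r1^2 + r2^2 - 2*r1*r2*cos(t2-t1))
d = sqrt(23^2 + 6^2 - 2*23*6*cos(330-195)) = 27.571

27.571


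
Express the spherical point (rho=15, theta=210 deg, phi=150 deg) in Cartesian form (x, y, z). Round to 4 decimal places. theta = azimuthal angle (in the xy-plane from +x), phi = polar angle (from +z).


x = 15 * sin(150) * cos(210) = -6.4952
y = 15 * sin(150) * sin(210) = -3.75
z = 15 * cos(150) = -12.9904

(-6.4952, -3.75, -12.9904)


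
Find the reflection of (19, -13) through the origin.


Reflection through origin: (x, y) -> (-x, -y)
(19, -13) -> (-19, 13)

(-19, 13)


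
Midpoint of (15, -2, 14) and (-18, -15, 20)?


Midpoint = ((15+-18)/2, (-2+-15)/2, (14+20)/2) = (-1.5, -8.5, 17)

(-1.5, -8.5, 17)


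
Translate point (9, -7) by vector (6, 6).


Translation: (x+dx, y+dy) = (9+6, -7+6) = (15, -1)

(15, -1)


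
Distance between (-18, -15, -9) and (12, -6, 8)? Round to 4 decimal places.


d = sqrt((12--18)^2 + (-6--15)^2 + (8--9)^2) = 35.6371

35.6371


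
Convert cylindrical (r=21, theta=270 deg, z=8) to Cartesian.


x = 21 * cos(270) = 0
y = 21 * sin(270) = -21
z = 8

(0, -21, 8)


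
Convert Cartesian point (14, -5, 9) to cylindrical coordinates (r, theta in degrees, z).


r = sqrt(14^2 + (-5)^2) = 14.8661
theta = atan2(-5, 14) = 340.3462 deg
z = 9

r = 14.8661, theta = 340.3462 deg, z = 9


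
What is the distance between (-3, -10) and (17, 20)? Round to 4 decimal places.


d = sqrt((17--3)^2 + (20--10)^2) = 36.0555

36.0555


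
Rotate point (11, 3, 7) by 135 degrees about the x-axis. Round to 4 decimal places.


x' = 11
y' = 3*cos(135) - 7*sin(135) = -7.0711
z' = 3*sin(135) + 7*cos(135) = -2.8284

(11, -7.0711, -2.8284)


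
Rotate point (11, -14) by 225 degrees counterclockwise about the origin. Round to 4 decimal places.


x' = 11*cos(225) - -14*sin(225) = -17.6777
y' = 11*sin(225) + -14*cos(225) = 2.1213

(-17.6777, 2.1213)


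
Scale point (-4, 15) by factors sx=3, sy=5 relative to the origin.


Scaling: (x*sx, y*sy) = (-4*3, 15*5) = (-12, 75)

(-12, 75)


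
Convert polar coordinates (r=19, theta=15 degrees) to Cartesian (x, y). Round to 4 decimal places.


x = 19 * cos(15) = 18.3526
y = 19 * sin(15) = 4.9176

(18.3526, 4.9176)


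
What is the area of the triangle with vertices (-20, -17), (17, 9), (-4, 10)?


Area = |x1(y2-y3) + x2(y3-y1) + x3(y1-y2)| / 2
= |-20*(9-10) + 17*(10--17) + -4*(-17-9)| / 2
= 291.5

291.5


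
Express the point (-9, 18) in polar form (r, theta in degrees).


r = sqrt((-9)^2 + 18^2) = 20.1246
theta = atan2(18, -9) = 116.5651 degrees

r = 20.1246, theta = 116.5651 degrees


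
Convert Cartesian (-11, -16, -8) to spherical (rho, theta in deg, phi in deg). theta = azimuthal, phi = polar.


rho = sqrt((-11)^2 + (-16)^2 + (-8)^2) = 21
theta = atan2(-16, -11) = 235.4915 deg
phi = acos(-8/21) = 112.3927 deg

rho = 21, theta = 235.4915 deg, phi = 112.3927 deg


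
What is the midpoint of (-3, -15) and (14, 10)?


Midpoint = ((-3+14)/2, (-15+10)/2) = (5.5, -2.5)

(5.5, -2.5)


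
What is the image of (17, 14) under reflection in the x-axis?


Reflection across x-axis: (x, y) -> (x, -y)
(17, 14) -> (17, -14)

(17, -14)


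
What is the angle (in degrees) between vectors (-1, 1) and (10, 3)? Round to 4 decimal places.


dot = -1*10 + 1*3 = -7
|u| = 1.4142, |v| = 10.4403
cos(angle) = -0.4741
angle = 118.3008 degrees

118.3008 degrees


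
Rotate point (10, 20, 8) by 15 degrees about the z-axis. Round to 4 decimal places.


x' = 10*cos(15) - 20*sin(15) = 4.4829
y' = 10*sin(15) + 20*cos(15) = 21.9067
z' = 8

(4.4829, 21.9067, 8)


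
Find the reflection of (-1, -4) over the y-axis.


Reflection across y-axis: (x, y) -> (-x, y)
(-1, -4) -> (1, -4)

(1, -4)


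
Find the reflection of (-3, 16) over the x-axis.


Reflection across x-axis: (x, y) -> (x, -y)
(-3, 16) -> (-3, -16)

(-3, -16)


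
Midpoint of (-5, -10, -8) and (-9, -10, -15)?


Midpoint = ((-5+-9)/2, (-10+-10)/2, (-8+-15)/2) = (-7, -10, -11.5)

(-7, -10, -11.5)


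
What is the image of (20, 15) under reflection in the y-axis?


Reflection across y-axis: (x, y) -> (-x, y)
(20, 15) -> (-20, 15)

(-20, 15)


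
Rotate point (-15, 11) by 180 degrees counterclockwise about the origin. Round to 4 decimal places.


x' = -15*cos(180) - 11*sin(180) = 15
y' = -15*sin(180) + 11*cos(180) = -11

(15, -11)


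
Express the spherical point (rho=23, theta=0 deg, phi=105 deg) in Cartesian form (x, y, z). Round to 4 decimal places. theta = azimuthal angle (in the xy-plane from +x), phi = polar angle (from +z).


x = 23 * sin(105) * cos(0) = 22.2163
y = 23 * sin(105) * sin(0) = 0
z = 23 * cos(105) = -5.9528

(22.2163, 0, -5.9528)


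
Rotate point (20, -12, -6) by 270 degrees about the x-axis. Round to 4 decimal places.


x' = 20
y' = -12*cos(270) - -6*sin(270) = -6
z' = -12*sin(270) + -6*cos(270) = 12

(20, -6, 12)


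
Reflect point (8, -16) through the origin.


Reflection through origin: (x, y) -> (-x, -y)
(8, -16) -> (-8, 16)

(-8, 16)


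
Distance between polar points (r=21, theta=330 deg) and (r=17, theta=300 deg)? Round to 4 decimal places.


d = sqrt(r1^2 + r2^2 - 2*r1*r2*cos(t2-t1))
d = sqrt(21^2 + 17^2 - 2*21*17*cos(300-330)) = 10.5668

10.5668


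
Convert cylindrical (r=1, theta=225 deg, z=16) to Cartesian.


x = 1 * cos(225) = -0.7071
y = 1 * sin(225) = -0.7071
z = 16

(-0.7071, -0.7071, 16)


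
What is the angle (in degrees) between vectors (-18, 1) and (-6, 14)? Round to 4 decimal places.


dot = -18*-6 + 1*14 = 122
|u| = 18.0278, |v| = 15.2315
cos(angle) = 0.4443
angle = 63.6216 degrees

63.6216 degrees


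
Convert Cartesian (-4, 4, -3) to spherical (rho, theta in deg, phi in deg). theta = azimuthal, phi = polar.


rho = sqrt((-4)^2 + 4^2 + (-3)^2) = 6.4031
theta = atan2(4, -4) = 135 deg
phi = acos(-3/6.4031) = 117.9384 deg

rho = 6.4031, theta = 135 deg, phi = 117.9384 deg


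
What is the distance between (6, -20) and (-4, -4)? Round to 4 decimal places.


d = sqrt((-4-6)^2 + (-4--20)^2) = 18.868

18.868


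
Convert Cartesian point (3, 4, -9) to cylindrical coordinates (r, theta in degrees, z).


r = sqrt(3^2 + 4^2) = 5
theta = atan2(4, 3) = 53.1301 deg
z = -9

r = 5, theta = 53.1301 deg, z = -9


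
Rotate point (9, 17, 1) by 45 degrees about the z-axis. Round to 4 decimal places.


x' = 9*cos(45) - 17*sin(45) = -5.6569
y' = 9*sin(45) + 17*cos(45) = 18.3848
z' = 1

(-5.6569, 18.3848, 1)


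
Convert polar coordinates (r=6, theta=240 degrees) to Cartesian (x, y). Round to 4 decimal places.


x = 6 * cos(240) = -3
y = 6 * sin(240) = -5.1962

(-3, -5.1962)


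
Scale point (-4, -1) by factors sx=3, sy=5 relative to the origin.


Scaling: (x*sx, y*sy) = (-4*3, -1*5) = (-12, -5)

(-12, -5)


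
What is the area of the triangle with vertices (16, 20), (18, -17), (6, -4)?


Area = |x1(y2-y3) + x2(y3-y1) + x3(y1-y2)| / 2
= |16*(-17--4) + 18*(-4-20) + 6*(20--17)| / 2
= 209

209


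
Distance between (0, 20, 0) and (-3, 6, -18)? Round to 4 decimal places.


d = sqrt((-3-0)^2 + (6-20)^2 + (-18-0)^2) = 23

23


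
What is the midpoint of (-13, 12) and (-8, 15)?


Midpoint = ((-13+-8)/2, (12+15)/2) = (-10.5, 13.5)

(-10.5, 13.5)


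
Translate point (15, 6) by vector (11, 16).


Translation: (x+dx, y+dy) = (15+11, 6+16) = (26, 22)

(26, 22)


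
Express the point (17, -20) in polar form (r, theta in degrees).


r = sqrt(17^2 + (-20)^2) = 26.2488
theta = atan2(-20, 17) = 310.3645 degrees

r = 26.2488, theta = 310.3645 degrees


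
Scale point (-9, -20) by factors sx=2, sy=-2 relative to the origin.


Scaling: (x*sx, y*sy) = (-9*2, -20*-2) = (-18, 40)

(-18, 40)


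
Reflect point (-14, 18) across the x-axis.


Reflection across x-axis: (x, y) -> (x, -y)
(-14, 18) -> (-14, -18)

(-14, -18)


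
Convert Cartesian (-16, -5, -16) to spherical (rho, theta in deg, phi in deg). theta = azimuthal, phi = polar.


rho = sqrt((-16)^2 + (-5)^2 + (-16)^2) = 23.1733
theta = atan2(-5, -16) = 197.354 deg
phi = acos(-16/23.1733) = 133.6658 deg

rho = 23.1733, theta = 197.354 deg, phi = 133.6658 deg


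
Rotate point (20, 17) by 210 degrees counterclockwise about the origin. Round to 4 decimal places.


x' = 20*cos(210) - 17*sin(210) = -8.8205
y' = 20*sin(210) + 17*cos(210) = -24.7224

(-8.8205, -24.7224)


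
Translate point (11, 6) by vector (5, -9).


Translation: (x+dx, y+dy) = (11+5, 6+-9) = (16, -3)

(16, -3)


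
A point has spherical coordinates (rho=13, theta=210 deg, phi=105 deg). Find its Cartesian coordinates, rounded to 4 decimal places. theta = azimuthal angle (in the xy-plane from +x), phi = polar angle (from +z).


x = 13 * sin(105) * cos(210) = -10.8747
y = 13 * sin(105) * sin(210) = -6.2785
z = 13 * cos(105) = -3.3646

(-10.8747, -6.2785, -3.3646)


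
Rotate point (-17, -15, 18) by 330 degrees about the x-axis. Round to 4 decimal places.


x' = -17
y' = -15*cos(330) - 18*sin(330) = -3.9904
z' = -15*sin(330) + 18*cos(330) = 23.0885

(-17, -3.9904, 23.0885)


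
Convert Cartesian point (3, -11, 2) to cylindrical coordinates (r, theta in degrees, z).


r = sqrt(3^2 + (-11)^2) = 11.4018
theta = atan2(-11, 3) = 285.2551 deg
z = 2

r = 11.4018, theta = 285.2551 deg, z = 2


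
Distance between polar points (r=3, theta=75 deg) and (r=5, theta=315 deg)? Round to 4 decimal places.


d = sqrt(r1^2 + r2^2 - 2*r1*r2*cos(t2-t1))
d = sqrt(3^2 + 5^2 - 2*3*5*cos(315-75)) = 7

7


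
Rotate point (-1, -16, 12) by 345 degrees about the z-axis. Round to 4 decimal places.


x' = -1*cos(345) - -16*sin(345) = -5.107
y' = -1*sin(345) + -16*cos(345) = -15.196
z' = 12

(-5.107, -15.196, 12)


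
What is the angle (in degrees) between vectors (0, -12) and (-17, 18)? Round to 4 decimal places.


dot = 0*-17 + -12*18 = -216
|u| = 12, |v| = 24.7588
cos(angle) = -0.727
angle = 136.6366 degrees

136.6366 degrees


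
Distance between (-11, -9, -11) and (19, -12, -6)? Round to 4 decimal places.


d = sqrt((19--11)^2 + (-12--9)^2 + (-6--11)^2) = 30.5614

30.5614


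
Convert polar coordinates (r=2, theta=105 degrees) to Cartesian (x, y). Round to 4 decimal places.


x = 2 * cos(105) = -0.5176
y = 2 * sin(105) = 1.9319

(-0.5176, 1.9319)


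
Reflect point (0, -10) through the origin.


Reflection through origin: (x, y) -> (-x, -y)
(0, -10) -> (0, 10)

(0, 10)


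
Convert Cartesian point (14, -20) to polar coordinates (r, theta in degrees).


r = sqrt(14^2 + (-20)^2) = 24.4131
theta = atan2(-20, 14) = 304.992 degrees

r = 24.4131, theta = 304.992 degrees


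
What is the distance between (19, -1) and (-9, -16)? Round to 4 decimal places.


d = sqrt((-9-19)^2 + (-16--1)^2) = 31.7648

31.7648


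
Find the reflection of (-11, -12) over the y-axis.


Reflection across y-axis: (x, y) -> (-x, y)
(-11, -12) -> (11, -12)

(11, -12)


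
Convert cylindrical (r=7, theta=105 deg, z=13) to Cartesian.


x = 7 * cos(105) = -1.8117
y = 7 * sin(105) = 6.7615
z = 13

(-1.8117, 6.7615, 13)


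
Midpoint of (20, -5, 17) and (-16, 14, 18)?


Midpoint = ((20+-16)/2, (-5+14)/2, (17+18)/2) = (2, 4.5, 17.5)

(2, 4.5, 17.5)


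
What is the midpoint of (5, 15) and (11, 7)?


Midpoint = ((5+11)/2, (15+7)/2) = (8, 11)

(8, 11)


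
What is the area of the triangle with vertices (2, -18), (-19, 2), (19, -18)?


Area = |x1(y2-y3) + x2(y3-y1) + x3(y1-y2)| / 2
= |2*(2--18) + -19*(-18--18) + 19*(-18-2)| / 2
= 170

170


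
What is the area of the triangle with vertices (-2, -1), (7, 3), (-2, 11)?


Area = |x1(y2-y3) + x2(y3-y1) + x3(y1-y2)| / 2
= |-2*(3-11) + 7*(11--1) + -2*(-1-3)| / 2
= 54

54


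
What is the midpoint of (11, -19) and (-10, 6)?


Midpoint = ((11+-10)/2, (-19+6)/2) = (0.5, -6.5)

(0.5, -6.5)


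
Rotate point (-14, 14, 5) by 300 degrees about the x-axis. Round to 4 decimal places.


x' = -14
y' = 14*cos(300) - 5*sin(300) = 11.3301
z' = 14*sin(300) + 5*cos(300) = -9.6244

(-14, 11.3301, -9.6244)


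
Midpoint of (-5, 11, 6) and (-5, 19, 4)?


Midpoint = ((-5+-5)/2, (11+19)/2, (6+4)/2) = (-5, 15, 5)

(-5, 15, 5)


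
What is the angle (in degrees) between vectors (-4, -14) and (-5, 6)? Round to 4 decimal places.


dot = -4*-5 + -14*6 = -64
|u| = 14.5602, |v| = 7.8102
cos(angle) = -0.5628
angle = 124.249 degrees

124.249 degrees


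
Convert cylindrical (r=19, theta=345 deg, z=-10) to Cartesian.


x = 19 * cos(345) = 18.3526
y = 19 * sin(345) = -4.9176
z = -10

(18.3526, -4.9176, -10)


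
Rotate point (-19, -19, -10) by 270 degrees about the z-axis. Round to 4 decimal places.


x' = -19*cos(270) - -19*sin(270) = -19
y' = -19*sin(270) + -19*cos(270) = 19
z' = -10

(-19, 19, -10)


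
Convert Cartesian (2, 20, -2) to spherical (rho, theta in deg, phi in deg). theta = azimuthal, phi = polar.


rho = sqrt(2^2 + 20^2 + (-2)^2) = 20.199
theta = atan2(20, 2) = 84.2894 deg
phi = acos(-2/20.199) = 95.6824 deg

rho = 20.199, theta = 84.2894 deg, phi = 95.6824 deg


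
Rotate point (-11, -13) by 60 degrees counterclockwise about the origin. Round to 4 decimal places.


x' = -11*cos(60) - -13*sin(60) = 5.7583
y' = -11*sin(60) + -13*cos(60) = -16.0263

(5.7583, -16.0263)


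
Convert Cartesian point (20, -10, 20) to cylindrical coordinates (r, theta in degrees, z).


r = sqrt(20^2 + (-10)^2) = 22.3607
theta = atan2(-10, 20) = 333.4349 deg
z = 20

r = 22.3607, theta = 333.4349 deg, z = 20


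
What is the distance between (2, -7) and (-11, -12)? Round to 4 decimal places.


d = sqrt((-11-2)^2 + (-12--7)^2) = 13.9284

13.9284


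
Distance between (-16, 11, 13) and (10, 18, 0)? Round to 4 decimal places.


d = sqrt((10--16)^2 + (18-11)^2 + (0-13)^2) = 29.8998

29.8998


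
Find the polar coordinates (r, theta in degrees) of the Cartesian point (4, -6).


r = sqrt(4^2 + (-6)^2) = 7.2111
theta = atan2(-6, 4) = 303.6901 degrees

r = 7.2111, theta = 303.6901 degrees


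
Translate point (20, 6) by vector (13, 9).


Translation: (x+dx, y+dy) = (20+13, 6+9) = (33, 15)

(33, 15)


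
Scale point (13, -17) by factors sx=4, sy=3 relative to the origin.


Scaling: (x*sx, y*sy) = (13*4, -17*3) = (52, -51)

(52, -51)


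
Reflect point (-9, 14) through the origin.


Reflection through origin: (x, y) -> (-x, -y)
(-9, 14) -> (9, -14)

(9, -14)


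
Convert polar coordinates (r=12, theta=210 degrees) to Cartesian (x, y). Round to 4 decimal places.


x = 12 * cos(210) = -10.3923
y = 12 * sin(210) = -6

(-10.3923, -6)


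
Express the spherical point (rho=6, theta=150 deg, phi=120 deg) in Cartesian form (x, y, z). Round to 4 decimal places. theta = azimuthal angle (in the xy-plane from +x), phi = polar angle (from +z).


x = 6 * sin(120) * cos(150) = -4.5
y = 6 * sin(120) * sin(150) = 2.5981
z = 6 * cos(120) = -3

(-4.5, 2.5981, -3)


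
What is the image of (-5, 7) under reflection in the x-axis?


Reflection across x-axis: (x, y) -> (x, -y)
(-5, 7) -> (-5, -7)

(-5, -7)


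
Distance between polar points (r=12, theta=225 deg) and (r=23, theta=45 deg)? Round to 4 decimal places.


d = sqrt(r1^2 + r2^2 - 2*r1*r2*cos(t2-t1))
d = sqrt(12^2 + 23^2 - 2*12*23*cos(45-225)) = 35

35


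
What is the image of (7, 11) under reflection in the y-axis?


Reflection across y-axis: (x, y) -> (-x, y)
(7, 11) -> (-7, 11)

(-7, 11)


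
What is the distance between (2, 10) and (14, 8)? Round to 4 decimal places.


d = sqrt((14-2)^2 + (8-10)^2) = 12.1655

12.1655


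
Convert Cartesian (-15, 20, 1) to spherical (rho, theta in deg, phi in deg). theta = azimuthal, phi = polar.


rho = sqrt((-15)^2 + 20^2 + 1^2) = 25.02
theta = atan2(20, -15) = 126.8699 deg
phi = acos(1/25.02) = 87.7094 deg

rho = 25.02, theta = 126.8699 deg, phi = 87.7094 deg


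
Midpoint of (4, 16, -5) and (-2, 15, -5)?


Midpoint = ((4+-2)/2, (16+15)/2, (-5+-5)/2) = (1, 15.5, -5)

(1, 15.5, -5)


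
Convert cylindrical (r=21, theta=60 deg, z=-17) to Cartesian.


x = 21 * cos(60) = 10.5
y = 21 * sin(60) = 18.1865
z = -17

(10.5, 18.1865, -17)


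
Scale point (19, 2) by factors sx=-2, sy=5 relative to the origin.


Scaling: (x*sx, y*sy) = (19*-2, 2*5) = (-38, 10)

(-38, 10)


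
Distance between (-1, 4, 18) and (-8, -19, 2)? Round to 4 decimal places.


d = sqrt((-8--1)^2 + (-19-4)^2 + (2-18)^2) = 28.8791

28.8791


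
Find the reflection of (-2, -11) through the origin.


Reflection through origin: (x, y) -> (-x, -y)
(-2, -11) -> (2, 11)

(2, 11)


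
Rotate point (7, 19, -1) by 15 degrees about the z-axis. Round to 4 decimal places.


x' = 7*cos(15) - 19*sin(15) = 1.8439
y' = 7*sin(15) + 19*cos(15) = 20.1643
z' = -1

(1.8439, 20.1643, -1)


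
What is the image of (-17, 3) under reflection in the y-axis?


Reflection across y-axis: (x, y) -> (-x, y)
(-17, 3) -> (17, 3)

(17, 3)


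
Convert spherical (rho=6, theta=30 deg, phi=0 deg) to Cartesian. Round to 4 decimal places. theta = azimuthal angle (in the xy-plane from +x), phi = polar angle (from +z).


x = 6 * sin(0) * cos(30) = 0
y = 6 * sin(0) * sin(30) = 0
z = 6 * cos(0) = 6

(0, 0, 6)


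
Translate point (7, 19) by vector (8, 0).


Translation: (x+dx, y+dy) = (7+8, 19+0) = (15, 19)

(15, 19)


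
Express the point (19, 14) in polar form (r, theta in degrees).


r = sqrt(19^2 + 14^2) = 23.6008
theta = atan2(14, 19) = 36.3844 degrees

r = 23.6008, theta = 36.3844 degrees


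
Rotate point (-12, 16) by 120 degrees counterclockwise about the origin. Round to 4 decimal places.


x' = -12*cos(120) - 16*sin(120) = -7.8564
y' = -12*sin(120) + 16*cos(120) = -18.3923

(-7.8564, -18.3923)


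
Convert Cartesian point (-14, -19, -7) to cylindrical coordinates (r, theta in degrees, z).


r = sqrt((-14)^2 + (-19)^2) = 23.6008
theta = atan2(-19, -14) = 233.6156 deg
z = -7

r = 23.6008, theta = 233.6156 deg, z = -7


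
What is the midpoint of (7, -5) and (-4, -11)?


Midpoint = ((7+-4)/2, (-5+-11)/2) = (1.5, -8)

(1.5, -8)


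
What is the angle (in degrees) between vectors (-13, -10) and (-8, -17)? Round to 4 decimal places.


dot = -13*-8 + -10*-17 = 274
|u| = 16.4012, |v| = 18.7883
cos(angle) = 0.8892
angle = 27.2303 degrees

27.2303 degrees


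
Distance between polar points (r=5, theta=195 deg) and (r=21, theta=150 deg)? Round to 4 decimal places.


d = sqrt(r1^2 + r2^2 - 2*r1*r2*cos(t2-t1))
d = sqrt(5^2 + 21^2 - 2*5*21*cos(150-195)) = 17.8187

17.8187


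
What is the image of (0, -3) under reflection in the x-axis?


Reflection across x-axis: (x, y) -> (x, -y)
(0, -3) -> (0, 3)

(0, 3)


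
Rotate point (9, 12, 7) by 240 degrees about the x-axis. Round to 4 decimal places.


x' = 9
y' = 12*cos(240) - 7*sin(240) = 0.0622
z' = 12*sin(240) + 7*cos(240) = -13.8923

(9, 0.0622, -13.8923)


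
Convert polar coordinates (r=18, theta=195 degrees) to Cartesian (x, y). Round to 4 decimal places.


x = 18 * cos(195) = -17.3867
y = 18 * sin(195) = -4.6587

(-17.3867, -4.6587)


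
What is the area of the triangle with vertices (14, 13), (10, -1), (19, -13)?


Area = |x1(y2-y3) + x2(y3-y1) + x3(y1-y2)| / 2
= |14*(-1--13) + 10*(-13-13) + 19*(13--1)| / 2
= 87

87


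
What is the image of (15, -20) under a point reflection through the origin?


Reflection through origin: (x, y) -> (-x, -y)
(15, -20) -> (-15, 20)

(-15, 20)


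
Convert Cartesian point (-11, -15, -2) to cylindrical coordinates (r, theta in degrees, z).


r = sqrt((-11)^2 + (-15)^2) = 18.6011
theta = atan2(-15, -11) = 233.7462 deg
z = -2

r = 18.6011, theta = 233.7462 deg, z = -2


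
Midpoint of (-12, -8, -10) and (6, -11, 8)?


Midpoint = ((-12+6)/2, (-8+-11)/2, (-10+8)/2) = (-3, -9.5, -1)

(-3, -9.5, -1)


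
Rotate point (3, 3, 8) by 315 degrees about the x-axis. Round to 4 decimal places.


x' = 3
y' = 3*cos(315) - 8*sin(315) = 7.7782
z' = 3*sin(315) + 8*cos(315) = 3.5355

(3, 7.7782, 3.5355)


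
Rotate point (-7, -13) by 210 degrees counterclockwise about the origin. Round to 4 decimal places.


x' = -7*cos(210) - -13*sin(210) = -0.4378
y' = -7*sin(210) + -13*cos(210) = 14.7583

(-0.4378, 14.7583)


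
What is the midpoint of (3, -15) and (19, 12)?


Midpoint = ((3+19)/2, (-15+12)/2) = (11, -1.5)

(11, -1.5)


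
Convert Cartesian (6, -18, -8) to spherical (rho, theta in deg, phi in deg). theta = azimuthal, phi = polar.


rho = sqrt(6^2 + (-18)^2 + (-8)^2) = 20.5913
theta = atan2(-18, 6) = 288.4349 deg
phi = acos(-8/20.5913) = 112.8621 deg

rho = 20.5913, theta = 288.4349 deg, phi = 112.8621 deg


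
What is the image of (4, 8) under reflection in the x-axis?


Reflection across x-axis: (x, y) -> (x, -y)
(4, 8) -> (4, -8)

(4, -8)


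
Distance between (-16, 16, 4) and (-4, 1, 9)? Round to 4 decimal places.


d = sqrt((-4--16)^2 + (1-16)^2 + (9-4)^2) = 19.8494

19.8494


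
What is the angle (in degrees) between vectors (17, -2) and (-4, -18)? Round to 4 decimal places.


dot = 17*-4 + -2*-18 = -32
|u| = 17.1172, |v| = 18.4391
cos(angle) = -0.1014
angle = 95.819 degrees

95.819 degrees


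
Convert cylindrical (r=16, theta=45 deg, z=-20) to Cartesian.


x = 16 * cos(45) = 11.3137
y = 16 * sin(45) = 11.3137
z = -20

(11.3137, 11.3137, -20)


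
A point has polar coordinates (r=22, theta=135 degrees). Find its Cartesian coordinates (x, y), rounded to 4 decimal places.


x = 22 * cos(135) = -15.5563
y = 22 * sin(135) = 15.5563

(-15.5563, 15.5563)


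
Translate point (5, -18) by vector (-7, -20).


Translation: (x+dx, y+dy) = (5+-7, -18+-20) = (-2, -38)

(-2, -38)
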